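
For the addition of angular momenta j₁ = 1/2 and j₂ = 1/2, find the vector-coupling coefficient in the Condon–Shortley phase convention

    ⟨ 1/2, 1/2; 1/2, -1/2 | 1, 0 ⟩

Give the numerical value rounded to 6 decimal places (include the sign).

+√(1/2) = +0.707107

√[3·0!1!1!/3! · 1!0!0!1!1!1!] = √(1/2)
  +(−1)^0/∏(0,0,0,0,1,1)! = 1  (running 1)
⟨..|..⟩ = √(1/2)·(1) = +0.707107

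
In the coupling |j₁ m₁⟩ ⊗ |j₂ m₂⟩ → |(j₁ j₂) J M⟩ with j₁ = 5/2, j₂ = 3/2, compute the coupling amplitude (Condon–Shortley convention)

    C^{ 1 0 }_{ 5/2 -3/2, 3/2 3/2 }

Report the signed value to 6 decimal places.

triangle: 3!×2!×0!/6! = 12/720
(j±m)!: 1!×4!×3!×0!×1!×1! = 144
prefactor² = (2J+1)×Δ×N² = 36/5
  k=3: −1/(3!×0!×1!×0!×1!×0!) = -1/6
Σ = -1/6  ⇒  CG² = 36/5×(-1/6)² = 1/5
CG = −√(1/5) = -0.447214

-0.447214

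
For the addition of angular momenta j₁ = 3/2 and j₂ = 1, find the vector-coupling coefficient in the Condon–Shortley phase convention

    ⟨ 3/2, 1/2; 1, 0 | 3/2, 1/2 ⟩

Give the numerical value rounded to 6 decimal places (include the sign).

triangle: 1!·2!·1!/5! = 2/120
(j±m)!: 2!·1!·1!·1!·2!·1! = 4
prefactor² = (2J+1)·Δ·N² = 4/15
  k=0: +1/(0!·1!·1!·1!·1!·0!) = 1
  k=1: −1/(1!·0!·0!·0!·2!·1!) = -1/2
Σ = 1/2  ⇒  CG² = 4/15·1/2² = 1/15
CG = +√(1/15) = +0.258199

+√(1/15) ≈ +0.258199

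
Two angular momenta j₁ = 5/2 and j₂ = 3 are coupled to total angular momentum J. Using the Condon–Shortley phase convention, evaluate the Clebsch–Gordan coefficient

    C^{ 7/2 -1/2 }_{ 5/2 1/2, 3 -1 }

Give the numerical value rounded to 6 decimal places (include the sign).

−√(1/63) = -0.125988

j₁+j₂−J=2  J+j₁−j₂=3  J−j₁+j₂=4  j₁+j₂+J+1=10
(j₁±m₁, j₂±m₂, J±M) = (3,2,2,4,3,4)
P² = 9216/175
sum k=0..2:
  [0] +1/16 = 1/16
  [1] −1/12 = -1/12
  [2] +1/288 = 1/288
S = -5/288
C² = P²·S² = 1/63 ; C = -0.125988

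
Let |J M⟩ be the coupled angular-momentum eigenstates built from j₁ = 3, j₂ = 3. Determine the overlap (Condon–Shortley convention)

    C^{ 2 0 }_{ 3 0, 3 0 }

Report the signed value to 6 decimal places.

j₁+j₂−J=4  J+j₁−j₂=2  J−j₁+j₂=2  j₁+j₂+J+1=9
(j₁±m₁, j₂±m₂, J±M) = (3,3,3,3,2,2)
P² = 48/7
sum k=1..3:
  [1] −1/24 = -1/24
  [2] +1/4 = 1/4
  [3] −1/24 = -1/24
S = 1/6
C² = P²·S² = 4/21 ; C = +0.436436

+0.436436  (= +√(4/21))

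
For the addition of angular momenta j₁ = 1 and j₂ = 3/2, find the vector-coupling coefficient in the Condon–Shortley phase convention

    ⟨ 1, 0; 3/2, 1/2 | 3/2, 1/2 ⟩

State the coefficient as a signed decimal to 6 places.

−√(1/15) = -0.258199

triangle: 1!×1!×2!/5! = 2/120
(j±m)!: 1!×1!×2!×1!×2!×1! = 4
prefactor² = (2J+1)×Δ×N² = 4/15
  k=0: +1/(0!×1!×1!×2!×0!×0!) = 1/2
  k=1: −1/(1!×0!×0!×1!×1!×1!) = -1
Σ = -1/2  ⇒  CG² = 4/15×(-1/2)² = 1/15
CG = −√(1/15) = -0.258199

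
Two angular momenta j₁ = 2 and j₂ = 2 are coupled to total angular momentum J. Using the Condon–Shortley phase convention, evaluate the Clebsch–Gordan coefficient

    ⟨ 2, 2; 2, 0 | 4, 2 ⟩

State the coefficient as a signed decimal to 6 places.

+0.462910

j₁+j₂−J=0  J+j₁−j₂=4  J−j₁+j₂=4  j₁+j₂+J+1=9
(j₁±m₁, j₂±m₂, J±M) = (4,0,2,2,6,2)
P² = 13824/7
sum k=0..0:
  [0] +1/96 = 1/96
S = 1/96
C² = P²·S² = 3/14 ; C = +0.462910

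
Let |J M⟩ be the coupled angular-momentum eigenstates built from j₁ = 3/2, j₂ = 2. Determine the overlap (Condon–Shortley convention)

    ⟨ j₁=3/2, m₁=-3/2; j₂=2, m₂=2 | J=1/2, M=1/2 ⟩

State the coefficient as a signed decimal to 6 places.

√[2·3!0!1!/5! · 0!3!4!0!1!0!] = √(72/5)
  +(−1)^3/∏(3,0,0,1,0,0)! = -1/6  (running -1/6)
⟨..|..⟩ = √(72/5)·(-1/6) = -0.632456

−√(2/5) ≈ -0.632456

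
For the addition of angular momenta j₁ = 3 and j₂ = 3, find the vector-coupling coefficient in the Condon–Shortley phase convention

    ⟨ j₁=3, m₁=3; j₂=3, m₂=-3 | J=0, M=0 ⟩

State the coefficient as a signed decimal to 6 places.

√[1·6!0!0!/7! · 6!0!0!6!0!0!] = √(518400/7)
  +(−1)^0/∏(0,6,0,0,0,0)! = 1/720  (running 1/720)
⟨..|..⟩ = √(518400/7)·(1/720) = +0.377964

+0.377964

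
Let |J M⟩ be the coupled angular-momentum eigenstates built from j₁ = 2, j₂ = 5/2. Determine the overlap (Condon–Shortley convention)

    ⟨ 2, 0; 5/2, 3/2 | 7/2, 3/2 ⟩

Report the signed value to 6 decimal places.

√[8·1!3!4!/9! · 2!2!4!1!5!2!] = √(512/7)
  +(−1)^0/∏(0,1,2,4,1,0)! = 1/48  (running 1/48)
  +(−1)^1/∏(1,0,1,3,2,1)! = -1/12  (running -1/16)
⟨..|..⟩ = √(512/7)·(-1/16) = -0.534522

-0.534522  (= −√(2/7))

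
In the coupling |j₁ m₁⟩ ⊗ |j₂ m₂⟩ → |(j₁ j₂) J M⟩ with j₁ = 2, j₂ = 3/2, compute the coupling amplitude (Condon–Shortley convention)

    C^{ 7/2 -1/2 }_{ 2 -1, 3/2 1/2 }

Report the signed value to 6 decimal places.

+√(12/35) = +0.585540

triangle: 0!·4!·3!/8! = 144/40320
(j±m)!: 1!·3!·2!·1!·3!·4! = 1728
prefactor² = (2J+1)·Δ·N² = 1728/35
  k=0: +1/(0!·0!·3!·2!·1!·1!) = 1/12
Σ = 1/12  ⇒  CG² = 1728/35·1/12² = 12/35
CG = +√(12/35) = +0.585540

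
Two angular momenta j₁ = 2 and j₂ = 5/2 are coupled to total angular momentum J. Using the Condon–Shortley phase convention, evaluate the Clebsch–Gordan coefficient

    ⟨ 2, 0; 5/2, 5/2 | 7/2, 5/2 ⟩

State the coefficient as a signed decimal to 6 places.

√[8·1!3!4!/9! · 2!2!5!0!6!1!] = √(7680/7)
  +(−1)^1/∏(1,0,1,4,2,0)! = -1/48  (running -1/48)
⟨..|..⟩ = √(7680/7)·(-1/48) = -0.690066

−√(10/21) ≈ -0.690066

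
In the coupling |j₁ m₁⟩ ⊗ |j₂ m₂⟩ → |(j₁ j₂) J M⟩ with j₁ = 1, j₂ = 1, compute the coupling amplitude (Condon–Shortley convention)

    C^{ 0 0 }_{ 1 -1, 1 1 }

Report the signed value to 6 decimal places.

j₁+j₂−J=2  J+j₁−j₂=0  J−j₁+j₂=0  j₁+j₂+J+1=3
(j₁±m₁, j₂±m₂, J±M) = (0,2,2,0,0,0)
P² = 4/3
sum k=2..2:
  [2] +1/2 = 1/2
S = 1/2
C² = P²·S² = 1/3 ; C = +0.577350

+0.577350  (= +√(1/3))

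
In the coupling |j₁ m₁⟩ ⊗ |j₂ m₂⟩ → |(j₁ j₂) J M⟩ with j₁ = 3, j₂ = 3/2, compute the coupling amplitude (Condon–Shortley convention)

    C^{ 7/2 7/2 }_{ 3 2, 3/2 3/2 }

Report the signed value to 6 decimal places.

j₁+j₂−J=1  J+j₁−j₂=5  J−j₁+j₂=2  j₁+j₂+J+1=9
(j₁±m₁, j₂±m₂, J±M) = (5,1,3,0,7,0)
P² = 19200
sum k=1..1:
  [1] −1/240 = -1/240
S = -1/240
C² = P²·S² = 1/3 ; C = -0.577350

-0.577350  (= −√(1/3))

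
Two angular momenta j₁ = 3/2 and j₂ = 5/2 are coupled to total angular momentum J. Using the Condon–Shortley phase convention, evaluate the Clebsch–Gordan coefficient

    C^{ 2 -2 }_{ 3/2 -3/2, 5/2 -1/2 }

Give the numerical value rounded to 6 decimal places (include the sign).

+√(1/7) ≈ +0.377964

triangle: 2!·1!·3!/7! = 12/5040
(j±m)!: 0!·3!·2!·3!·0!·4! = 1728
prefactor² = (2J+1)·Δ·N² = 144/7
  k=2: +1/(2!·0!·1!·0!·0!·3!) = 1/12
Σ = 1/12  ⇒  CG² = 144/7·1/12² = 1/7
CG = +√(1/7) = +0.377964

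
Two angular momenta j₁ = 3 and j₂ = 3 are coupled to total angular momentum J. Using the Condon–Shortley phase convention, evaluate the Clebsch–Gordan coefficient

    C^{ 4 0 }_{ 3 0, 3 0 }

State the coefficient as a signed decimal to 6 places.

-0.483494  (= −√(18/77))

√[9·2!4!4!/11! · 3!3!3!3!4!4!] = √(373248/1925)
  +(−1)^0/∏(0,2,3,3,1,1)! = 1/72  (running 1/72)
  +(−1)^1/∏(1,1,2,2,2,2)! = -1/16  (running -7/144)
  +(−1)^2/∏(2,0,1,1,3,3)! = 1/72  (running -5/144)
⟨..|..⟩ = √(373248/1925)·(-5/144) = -0.483494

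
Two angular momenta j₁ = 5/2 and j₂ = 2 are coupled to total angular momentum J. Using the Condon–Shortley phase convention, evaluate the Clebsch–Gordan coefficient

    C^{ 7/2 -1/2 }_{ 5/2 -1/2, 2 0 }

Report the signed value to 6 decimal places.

-0.195180  (= −√(4/105))

triangle: 1!·4!·3!/9! = 144/362880
(j±m)!: 2!·3!·2!·2!·3!·4! = 6912
prefactor² = (2J+1)·Δ·N² = 768/35
  k=0: +1/(0!·1!·3!·2!·1!·1!) = 1/12
  k=1: −1/(1!·0!·2!·1!·2!·2!) = -1/8
Σ = -1/24  ⇒  CG² = 768/35·(-1/24)² = 4/105
CG = −√(4/105) = -0.195180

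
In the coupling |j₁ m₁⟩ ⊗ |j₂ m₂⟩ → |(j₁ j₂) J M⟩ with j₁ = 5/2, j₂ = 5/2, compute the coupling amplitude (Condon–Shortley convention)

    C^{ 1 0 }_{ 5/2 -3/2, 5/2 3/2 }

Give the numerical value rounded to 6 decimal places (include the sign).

−√(9/70) ≈ -0.358569

triangle: 4!×1!×1!/7! = 24/5040
(j±m)!: 1!×4!×4!×1!×1!×1! = 576
prefactor² = (2J+1)×Δ×N² = 288/35
  k=3: −1/(3!×1!×1!×1!×0!×0!) = -1/6
  k=4: +1/(4!×0!×0!×0!×1!×1!) = 1/24
Σ = -1/8  ⇒  CG² = 288/35×(-1/8)² = 9/70
CG = −√(9/70) = -0.358569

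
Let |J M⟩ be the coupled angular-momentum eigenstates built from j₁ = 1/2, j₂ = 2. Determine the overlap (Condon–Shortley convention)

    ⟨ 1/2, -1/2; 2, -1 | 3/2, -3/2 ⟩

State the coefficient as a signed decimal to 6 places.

√[4·1!0!3!/5! · 0!1!1!3!0!3!] = √(36/5)
  +(−1)^1/∏(1,0,0,0,0,3)! = -1/6  (running -1/6)
⟨..|..⟩ = √(36/5)·(-1/6) = -0.447214

−√(1/5) ≈ -0.447214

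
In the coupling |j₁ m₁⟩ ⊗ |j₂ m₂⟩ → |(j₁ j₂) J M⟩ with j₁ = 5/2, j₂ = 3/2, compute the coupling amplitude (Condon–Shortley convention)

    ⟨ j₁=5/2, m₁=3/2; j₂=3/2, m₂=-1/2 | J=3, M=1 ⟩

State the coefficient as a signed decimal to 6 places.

j₁+j₂−J=1  J+j₁−j₂=4  J−j₁+j₂=2  j₁+j₂+J+1=8
(j₁±m₁, j₂±m₂, J±M) = (4,1,1,2,4,2)
P² = 96/5
sum k=0..1:
  [0] +1/6 = 1/6
  [1] −1/48 = -1/48
S = 7/48
C² = P²·S² = 49/120 ; C = +0.639010

+0.639010  (= +√(49/120))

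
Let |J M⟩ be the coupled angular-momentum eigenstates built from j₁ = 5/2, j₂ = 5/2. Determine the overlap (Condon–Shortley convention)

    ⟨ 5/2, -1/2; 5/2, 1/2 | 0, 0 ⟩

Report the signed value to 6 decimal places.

−√(1/6) ≈ -0.408248

j₁+j₂−J=5  J+j₁−j₂=0  J−j₁+j₂=0  j₁+j₂+J+1=6
(j₁±m₁, j₂±m₂, J±M) = (2,3,3,2,0,0)
P² = 24
sum k=3..3:
  [3] −1/12 = -1/12
S = -1/12
C² = P²·S² = 1/6 ; C = -0.408248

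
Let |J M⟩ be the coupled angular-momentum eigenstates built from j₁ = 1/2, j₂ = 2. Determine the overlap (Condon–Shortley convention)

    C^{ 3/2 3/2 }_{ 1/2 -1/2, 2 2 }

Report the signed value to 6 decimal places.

-0.894427  (= −√(4/5))

j₁+j₂−J=1  J+j₁−j₂=0  J−j₁+j₂=3  j₁+j₂+J+1=5
(j₁±m₁, j₂±m₂, J±M) = (0,1,4,0,3,0)
P² = 144/5
sum k=1..1:
  [1] −1/6 = -1/6
S = -1/6
C² = P²·S² = 4/5 ; C = -0.894427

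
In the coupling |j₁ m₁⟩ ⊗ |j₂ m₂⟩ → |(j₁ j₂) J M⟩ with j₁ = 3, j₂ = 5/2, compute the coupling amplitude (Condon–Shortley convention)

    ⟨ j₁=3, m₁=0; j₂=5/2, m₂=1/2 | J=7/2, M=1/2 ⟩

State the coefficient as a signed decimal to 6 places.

-0.436436

√[8·2!4!3!/10! · 3!3!3!2!4!3!] = √(6912/175)
  +(−1)^0/∏(0,2,3,3,1,0)! = 1/72  (running 1/72)
  +(−1)^1/∏(1,1,2,2,2,1)! = -1/8  (running -1/9)
  +(−1)^2/∏(2,0,1,1,3,2)! = 1/24  (running -5/72)
⟨..|..⟩ = √(6912/175)·(-5/72) = -0.436436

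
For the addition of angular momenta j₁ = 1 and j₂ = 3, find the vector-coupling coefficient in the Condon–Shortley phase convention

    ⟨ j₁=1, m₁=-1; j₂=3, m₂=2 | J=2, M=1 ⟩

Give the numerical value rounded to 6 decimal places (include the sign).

+√(10/21) = +0.690066

√[5·2!0!4!/7! · 0!2!5!1!3!1!] = √(480/7)
  +(−1)^2/∏(2,0,0,3,0,1)! = 1/12  (running 1/12)
⟨..|..⟩ = √(480/7)·(1/12) = +0.690066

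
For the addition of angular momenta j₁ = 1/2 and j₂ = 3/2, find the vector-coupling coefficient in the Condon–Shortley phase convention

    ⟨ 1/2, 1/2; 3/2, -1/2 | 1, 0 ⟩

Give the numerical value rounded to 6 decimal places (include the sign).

triangle: 1!×0!×2!/4! = 2/24
(j±m)!: 1!×0!×1!×2!×1!×1! = 2
prefactor² = (2J+1)×Δ×N² = 1/2
  k=0: +1/(0!×1!×0!×1!×0!×1!) = 1
Σ = 1  ⇒  CG² = 1/2×1² = 1/2
CG = +√(1/2) = +0.707107

+√(1/2) ≈ +0.707107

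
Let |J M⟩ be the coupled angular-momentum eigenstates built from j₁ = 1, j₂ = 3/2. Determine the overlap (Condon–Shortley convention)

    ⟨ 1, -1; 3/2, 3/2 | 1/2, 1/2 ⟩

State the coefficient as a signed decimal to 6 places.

triangle: 2!*0!*1!/4! = 2/24
(j±m)!: 0!*2!*3!*0!*1!*0! = 12
prefactor² = (2J+1)*Δ*N² = 2
  k=2: +1/(2!*0!*0!*1!*0!*0!) = 1/2
Σ = 1/2  ⇒  CG² = 2*1/2² = 1/2
CG = +√(1/2) = +0.707107

+0.707107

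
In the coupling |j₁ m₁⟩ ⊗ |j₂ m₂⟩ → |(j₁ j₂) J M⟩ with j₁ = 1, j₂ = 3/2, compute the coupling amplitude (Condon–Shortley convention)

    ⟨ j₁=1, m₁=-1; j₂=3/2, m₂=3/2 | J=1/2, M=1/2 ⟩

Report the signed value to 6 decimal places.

+0.707107  (= +√(1/2))

triangle: 2!·0!·1!/4! = 2/24
(j±m)!: 0!·2!·3!·0!·1!·0! = 12
prefactor² = (2J+1)·Δ·N² = 2
  k=2: +1/(2!·0!·0!·1!·0!·0!) = 1/2
Σ = 1/2  ⇒  CG² = 2·1/2² = 1/2
CG = +√(1/2) = +0.707107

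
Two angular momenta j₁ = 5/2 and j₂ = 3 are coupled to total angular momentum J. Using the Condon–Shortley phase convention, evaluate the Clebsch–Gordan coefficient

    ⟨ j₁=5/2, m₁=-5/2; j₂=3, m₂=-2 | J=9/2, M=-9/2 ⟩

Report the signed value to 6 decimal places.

−√(5/11) ≈ -0.674200

j₁+j₂−J=1  J+j₁−j₂=4  J−j₁+j₂=5  j₁+j₂+J+1=11
(j₁±m₁, j₂±m₂, J±M) = (0,5,1,5,0,9)
P² = 41472000/11
sum k=1..1:
  [1] −1/2880 = -1/2880
S = -1/2880
C² = P²·S² = 5/11 ; C = -0.674200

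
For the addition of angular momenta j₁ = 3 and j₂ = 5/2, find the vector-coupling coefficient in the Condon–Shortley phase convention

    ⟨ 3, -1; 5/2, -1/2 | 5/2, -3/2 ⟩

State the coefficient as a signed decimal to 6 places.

triangle: 3!·3!·2!/9! = 72/362880
(j±m)!: 2!·4!·2!·3!·1!·4! = 13824
prefactor² = (2J+1)·Δ·N² = 576/35
  k=1: −1/(1!·2!·3!·1!·0!·1!) = -1/12
  k=2: +1/(2!·1!·2!·0!·1!·2!) = 1/8
Σ = 1/24  ⇒  CG² = 576/35·1/24² = 1/35
CG = +√(1/35) = +0.169031

+√(1/35) = +0.169031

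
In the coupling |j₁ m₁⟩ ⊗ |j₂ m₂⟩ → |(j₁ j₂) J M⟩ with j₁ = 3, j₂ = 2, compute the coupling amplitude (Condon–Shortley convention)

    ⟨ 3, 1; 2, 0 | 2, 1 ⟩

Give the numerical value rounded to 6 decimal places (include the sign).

√[5·3!3!1!/8! · 4!2!2!2!3!1!] = √(36/7)
  +(−1)^1/∏(1,2,1,1,2,0)! = -1/4  (running -1/4)
  +(−1)^2/∏(2,1,0,0,3,1)! = 1/12  (running -1/6)
⟨..|..⟩ = √(36/7)·(-1/6) = -0.377964

−√(1/7) ≈ -0.377964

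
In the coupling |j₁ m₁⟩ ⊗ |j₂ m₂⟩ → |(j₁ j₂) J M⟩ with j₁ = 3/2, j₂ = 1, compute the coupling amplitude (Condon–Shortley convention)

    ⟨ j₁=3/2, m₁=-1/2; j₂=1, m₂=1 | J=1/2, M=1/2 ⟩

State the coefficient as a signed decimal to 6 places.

+√(1/6) ≈ +0.408248

j₁+j₂−J=2  J+j₁−j₂=1  J−j₁+j₂=0  j₁+j₂+J+1=4
(j₁±m₁, j₂±m₂, J±M) = (1,2,2,0,1,0)
P² = 2/3
sum k=2..2:
  [2] +1/2 = 1/2
S = 1/2
C² = P²·S² = 1/6 ; C = +0.408248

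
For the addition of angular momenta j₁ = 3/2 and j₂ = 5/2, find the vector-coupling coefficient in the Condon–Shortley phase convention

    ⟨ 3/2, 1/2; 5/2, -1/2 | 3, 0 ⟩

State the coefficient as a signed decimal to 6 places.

√[7·1!2!4!/8! · 2!1!2!3!3!3!] = √(36/5)
  +(−1)^0/∏(0,1,1,2,1,2)! = 1/4  (running 1/4)
  +(−1)^1/∏(1,0,0,1,2,3)! = -1/12  (running 1/6)
⟨..|..⟩ = √(36/5)·(1/6) = +0.447214

+√(1/5) = +0.447214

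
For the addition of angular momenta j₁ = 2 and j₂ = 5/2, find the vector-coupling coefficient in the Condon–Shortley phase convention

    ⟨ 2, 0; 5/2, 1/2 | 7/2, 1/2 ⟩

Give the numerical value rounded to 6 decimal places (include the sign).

triangle: 1!·3!·4!/9! = 144/362880
(j±m)!: 2!·2!·3!·2!·4!·3! = 6912
prefactor² = (2J+1)·Δ·N² = 768/35
  k=0: +1/(0!·1!·2!·3!·1!·1!) = 1/12
  k=1: −1/(1!·0!·1!·2!·2!·2!) = -1/8
Σ = -1/24  ⇒  CG² = 768/35·(-1/24)² = 4/105
CG = −√(4/105) = -0.195180

-0.195180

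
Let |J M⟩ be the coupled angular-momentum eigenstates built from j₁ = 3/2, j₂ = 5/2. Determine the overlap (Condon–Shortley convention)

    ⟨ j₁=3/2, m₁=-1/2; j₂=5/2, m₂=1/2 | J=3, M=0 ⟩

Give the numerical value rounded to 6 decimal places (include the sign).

triangle: 1!·2!·4!/8! = 48/40320
(j±m)!: 1!·2!·3!·2!·3!·3! = 864
prefactor² = (2J+1)·Δ·N² = 36/5
  k=0: +1/(0!·1!·2!·3!·0!·1!) = 1/12
  k=1: −1/(1!·0!·1!·2!·1!·2!) = -1/4
Σ = -1/6  ⇒  CG² = 36/5·(-1/6)² = 1/5
CG = −√(1/5) = -0.447214

-0.447214  (= −√(1/5))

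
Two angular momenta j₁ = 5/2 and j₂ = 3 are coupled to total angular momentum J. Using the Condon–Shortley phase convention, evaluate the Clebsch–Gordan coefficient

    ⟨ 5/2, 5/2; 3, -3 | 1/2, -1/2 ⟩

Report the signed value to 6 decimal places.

+√(2/7) ≈ +0.534522

√[2·5!0!1!/7! · 5!0!0!6!0!1!] = √(28800/7)
  +(−1)^0/∏(0,5,0,0,0,1)! = 1/120  (running 1/120)
⟨..|..⟩ = √(28800/7)·(1/120) = +0.534522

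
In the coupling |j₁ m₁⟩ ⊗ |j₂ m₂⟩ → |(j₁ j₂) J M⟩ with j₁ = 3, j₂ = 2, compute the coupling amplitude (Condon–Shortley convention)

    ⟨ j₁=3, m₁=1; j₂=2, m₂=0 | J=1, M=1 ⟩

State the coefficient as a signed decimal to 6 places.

+0.414039

triangle: 4!×2!×0!/7! = 48/5040
(j±m)!: 4!×2!×2!×2!×2!×0! = 384
prefactor² = (2J+1)×Δ×N² = 384/35
  k=2: +1/(2!×2!×0!×0!×2!×0!) = 1/8
Σ = 1/8  ⇒  CG² = 384/35×1/8² = 6/35
CG = +√(6/35) = +0.414039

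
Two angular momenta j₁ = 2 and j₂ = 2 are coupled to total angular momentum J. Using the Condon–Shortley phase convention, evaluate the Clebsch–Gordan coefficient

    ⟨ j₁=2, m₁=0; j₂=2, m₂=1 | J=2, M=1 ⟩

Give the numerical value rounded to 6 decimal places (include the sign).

−√(1/14) = -0.267261

√[5·2!2!2!/7! · 2!2!3!1!3!1!] = √(8/7)
  +(−1)^1/∏(1,1,1,2,1,0)! = -1/2  (running -1/2)
  +(−1)^2/∏(2,0,0,1,2,1)! = 1/4  (running -1/4)
⟨..|..⟩ = √(8/7)·(-1/4) = -0.267261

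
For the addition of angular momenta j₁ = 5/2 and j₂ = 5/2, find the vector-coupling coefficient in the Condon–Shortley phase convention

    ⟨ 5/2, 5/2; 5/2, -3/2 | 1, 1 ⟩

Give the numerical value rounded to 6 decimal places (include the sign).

+√(1/7) ≈ +0.377964

triangle: 4!*1!*1!/7! = 24/5040
(j±m)!: 5!*0!*1!*4!*2!*0! = 5760
prefactor² = (2J+1)*Δ*N² = 576/7
  k=0: +1/(0!*4!*0!*1!*1!*0!) = 1/24
Σ = 1/24  ⇒  CG² = 576/7*1/24² = 1/7
CG = +√(1/7) = +0.377964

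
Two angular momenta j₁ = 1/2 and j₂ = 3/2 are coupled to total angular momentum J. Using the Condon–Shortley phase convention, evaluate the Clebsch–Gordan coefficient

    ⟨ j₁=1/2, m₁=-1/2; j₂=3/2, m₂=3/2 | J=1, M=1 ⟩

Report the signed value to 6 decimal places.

−√(3/4) ≈ -0.866025

triangle: 1!×0!×2!/4! = 2/24
(j±m)!: 0!×1!×3!×0!×2!×0! = 12
prefactor² = (2J+1)×Δ×N² = 3
  k=1: −1/(1!×0!×0!×2!×0!×0!) = -1/2
Σ = -1/2  ⇒  CG² = 3×(-1/2)² = 3/4
CG = −√(3/4) = -0.866025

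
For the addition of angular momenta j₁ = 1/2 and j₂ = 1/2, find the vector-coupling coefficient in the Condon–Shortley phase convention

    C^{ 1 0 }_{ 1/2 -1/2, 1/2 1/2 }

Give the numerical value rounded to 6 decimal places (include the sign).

+0.707107

√[3·0!1!1!/3! · 0!1!1!0!1!1!] = √(1/2)
  +(−1)^0/∏(0,0,1,1,0,0)! = 1  (running 1)
⟨..|..⟩ = √(1/2)·(1) = +0.707107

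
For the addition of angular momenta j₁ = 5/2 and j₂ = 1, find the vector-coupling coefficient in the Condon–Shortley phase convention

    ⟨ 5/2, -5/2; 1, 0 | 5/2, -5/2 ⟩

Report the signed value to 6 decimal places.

j₁+j₂−J=1  J+j₁−j₂=4  J−j₁+j₂=1  j₁+j₂+J+1=7
(j₁±m₁, j₂±m₂, J±M) = (0,5,1,1,0,5)
P² = 2880/7
sum k=1..1:
  [1] −1/24 = -1/24
S = -1/24
C² = P²·S² = 5/7 ; C = -0.845154

-0.845154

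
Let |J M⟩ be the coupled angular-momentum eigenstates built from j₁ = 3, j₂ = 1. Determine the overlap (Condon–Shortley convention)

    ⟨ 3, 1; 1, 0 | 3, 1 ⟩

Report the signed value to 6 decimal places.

+0.288675  (= +√(1/12))

√[7·1!5!1!/8! · 4!2!1!1!4!2!] = √(48)
  +(−1)^0/∏(0,1,2,1,3,0)! = 1/12  (running 1/12)
  +(−1)^1/∏(1,0,1,0,4,1)! = -1/24  (running 1/24)
⟨..|..⟩ = √(48)·(1/24) = +0.288675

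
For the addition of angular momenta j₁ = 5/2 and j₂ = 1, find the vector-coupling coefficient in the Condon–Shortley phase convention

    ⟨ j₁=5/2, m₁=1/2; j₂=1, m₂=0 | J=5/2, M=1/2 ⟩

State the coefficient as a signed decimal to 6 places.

+0.169031  (= +√(1/35))

j₁+j₂−J=1  J+j₁−j₂=4  J−j₁+j₂=1  j₁+j₂+J+1=7
(j₁±m₁, j₂±m₂, J±M) = (3,2,1,1,3,2)
P² = 144/35
sum k=0..1:
  [0] +1/4 = 1/4
  [1] −1/6 = -1/6
S = 1/12
C² = P²·S² = 1/35 ; C = +0.169031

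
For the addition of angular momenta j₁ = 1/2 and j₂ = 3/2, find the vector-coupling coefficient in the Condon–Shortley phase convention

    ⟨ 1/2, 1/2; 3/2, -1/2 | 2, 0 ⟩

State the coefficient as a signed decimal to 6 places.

+0.707107  (= +√(1/2))

j₁+j₂−J=0  J+j₁−j₂=1  J−j₁+j₂=3  j₁+j₂+J+1=5
(j₁±m₁, j₂±m₂, J±M) = (1,0,1,2,2,2)
P² = 2
sum k=0..0:
  [0] +1/2 = 1/2
S = 1/2
C² = P²·S² = 1/2 ; C = +0.707107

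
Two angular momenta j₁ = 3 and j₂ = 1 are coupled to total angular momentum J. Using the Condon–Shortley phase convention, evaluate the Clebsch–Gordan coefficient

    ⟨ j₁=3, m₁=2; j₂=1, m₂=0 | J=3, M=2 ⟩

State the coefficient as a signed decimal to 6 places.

+√(1/3) ≈ +0.577350

j₁+j₂−J=1  J+j₁−j₂=5  J−j₁+j₂=1  j₁+j₂+J+1=8
(j₁±m₁, j₂±m₂, J±M) = (5,1,1,1,5,1)
P² = 300
sum k=0..1:
  [0] +1/24 = 1/24
  [1] −1/120 = -1/120
S = 1/30
C² = P²·S² = 1/3 ; C = +0.577350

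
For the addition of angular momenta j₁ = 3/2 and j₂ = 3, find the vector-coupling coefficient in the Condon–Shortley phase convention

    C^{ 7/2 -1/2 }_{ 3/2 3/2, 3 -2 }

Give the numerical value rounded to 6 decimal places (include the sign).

√[8·1!2!5!/9! · 3!0!1!5!3!4!] = √(3840/7)
  +(−1)^0/∏(0,1,0,1,2,4)! = 1/48  (running 1/48)
⟨..|..⟩ = √(3840/7)·(1/48) = +0.487950

+√(5/21) ≈ +0.487950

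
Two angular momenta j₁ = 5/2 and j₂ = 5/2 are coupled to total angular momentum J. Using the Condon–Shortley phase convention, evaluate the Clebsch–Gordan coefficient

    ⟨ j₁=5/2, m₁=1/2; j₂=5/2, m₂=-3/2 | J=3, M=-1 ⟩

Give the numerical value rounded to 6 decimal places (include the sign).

+0.182574

√[7·2!3!3!/9! · 3!2!1!4!2!4!] = √(96/5)
  +(−1)^0/∏(0,2,2,1,1,2)! = 1/8  (running 1/8)
  +(−1)^1/∏(1,1,1,0,2,3)! = -1/12  (running 1/24)
⟨..|..⟩ = √(96/5)·(1/24) = +0.182574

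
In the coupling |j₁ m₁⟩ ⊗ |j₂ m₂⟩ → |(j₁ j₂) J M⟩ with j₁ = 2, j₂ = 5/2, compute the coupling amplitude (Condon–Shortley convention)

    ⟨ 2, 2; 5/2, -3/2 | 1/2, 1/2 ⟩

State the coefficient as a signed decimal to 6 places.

j₁+j₂−J=4  J+j₁−j₂=0  J−j₁+j₂=1  j₁+j₂+J+1=6
(j₁±m₁, j₂±m₂, J±M) = (4,0,1,4,1,0)
P² = 192/5
sum k=0..0:
  [0] +1/24 = 1/24
S = 1/24
C² = P²·S² = 1/15 ; C = +0.258199

+√(1/15) ≈ +0.258199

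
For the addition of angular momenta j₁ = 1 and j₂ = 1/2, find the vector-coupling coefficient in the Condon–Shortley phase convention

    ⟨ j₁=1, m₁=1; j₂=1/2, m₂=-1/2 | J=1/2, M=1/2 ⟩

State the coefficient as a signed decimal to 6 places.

+0.816497

j₁+j₂−J=1  J+j₁−j₂=1  J−j₁+j₂=0  j₁+j₂+J+1=3
(j₁±m₁, j₂±m₂, J±M) = (2,0,0,1,1,0)
P² = 2/3
sum k=0..0:
  [0] +1/1 = 1
S = 1
C² = P²·S² = 2/3 ; C = +0.816497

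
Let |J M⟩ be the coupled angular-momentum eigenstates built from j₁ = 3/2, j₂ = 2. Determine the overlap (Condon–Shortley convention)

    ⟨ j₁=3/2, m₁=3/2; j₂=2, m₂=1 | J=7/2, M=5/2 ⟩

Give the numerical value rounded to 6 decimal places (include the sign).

√[8·0!3!4!/8! · 3!0!3!1!6!1!] = √(5184/7)
  +(−1)^0/∏(0,0,0,3,3,1)! = 1/36  (running 1/36)
⟨..|..⟩ = √(5184/7)·(1/36) = +0.755929

+√(4/7) ≈ +0.755929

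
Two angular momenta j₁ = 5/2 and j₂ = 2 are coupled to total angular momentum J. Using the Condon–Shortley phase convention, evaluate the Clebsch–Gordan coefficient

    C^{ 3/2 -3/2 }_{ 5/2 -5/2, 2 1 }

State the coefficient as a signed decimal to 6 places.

√[4·3!2!1!/7! · 0!5!3!1!0!3!] = √(288/7)
  +(−1)^3/∏(3,0,2,0,0,1)! = -1/12  (running -1/12)
⟨..|..⟩ = √(288/7)·(-1/12) = -0.534522

-0.534522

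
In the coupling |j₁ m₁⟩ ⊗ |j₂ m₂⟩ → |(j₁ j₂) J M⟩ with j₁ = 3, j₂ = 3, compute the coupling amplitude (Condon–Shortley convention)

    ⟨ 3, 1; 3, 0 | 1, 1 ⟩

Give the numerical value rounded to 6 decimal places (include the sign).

+0.462910

triangle: 5!×1!×1!/8! = 120/40320
(j±m)!: 4!×2!×3!×3!×2!×0! = 3456
prefactor² = (2J+1)×Δ×N² = 216/7
  k=2: +1/(2!×3!×0!×1!×1!×0!) = 1/12
Σ = 1/12  ⇒  CG² = 216/7×1/12² = 3/14
CG = +√(3/14) = +0.462910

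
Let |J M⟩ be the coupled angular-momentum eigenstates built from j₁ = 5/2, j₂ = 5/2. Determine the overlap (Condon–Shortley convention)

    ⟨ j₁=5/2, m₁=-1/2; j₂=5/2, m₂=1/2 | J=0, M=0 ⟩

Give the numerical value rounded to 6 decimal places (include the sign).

√[1·5!0!0!/6! · 2!3!3!2!0!0!] = √(24)
  +(−1)^3/∏(3,2,0,0,0,0)! = -1/12  (running -1/12)
⟨..|..⟩ = √(24)·(-1/12) = -0.408248

−√(1/6) = -0.408248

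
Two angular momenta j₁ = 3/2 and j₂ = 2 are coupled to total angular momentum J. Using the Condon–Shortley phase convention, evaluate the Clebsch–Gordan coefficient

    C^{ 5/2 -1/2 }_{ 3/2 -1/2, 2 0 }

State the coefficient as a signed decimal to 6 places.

j₁+j₂−J=1  J+j₁−j₂=2  J−j₁+j₂=3  j₁+j₂+J+1=7
(j₁±m₁, j₂±m₂, J±M) = (1,2,2,2,2,3)
P² = 48/35
sum k=0..1:
  [0] +1/4 = 1/4
  [1] −1/2 = -1/2
S = -1/4
C² = P²·S² = 3/35 ; C = -0.292770

−√(3/35) = -0.292770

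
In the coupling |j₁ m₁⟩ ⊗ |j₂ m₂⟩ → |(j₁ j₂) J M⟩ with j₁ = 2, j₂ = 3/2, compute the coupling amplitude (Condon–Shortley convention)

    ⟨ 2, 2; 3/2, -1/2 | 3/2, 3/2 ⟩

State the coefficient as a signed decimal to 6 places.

j₁+j₂−J=2  J+j₁−j₂=2  J−j₁+j₂=1  j₁+j₂+J+1=6
(j₁±m₁, j₂±m₂, J±M) = (4,0,1,2,3,0)
P² = 32/5
sum k=0..0:
  [0] +1/4 = 1/4
S = 1/4
C² = P²·S² = 2/5 ; C = +0.632456

+0.632456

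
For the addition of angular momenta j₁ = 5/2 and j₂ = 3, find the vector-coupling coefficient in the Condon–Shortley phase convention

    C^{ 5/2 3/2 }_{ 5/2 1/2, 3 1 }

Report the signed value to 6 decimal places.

j₁+j₂−J=3  J+j₁−j₂=2  J−j₁+j₂=3  j₁+j₂+J+1=9
(j₁±m₁, j₂±m₂, J±M) = (3,2,4,2,4,1)
P² = 576/35
sum k=1..2:
  [1] −1/12 = -1/12
  [2] +1/8 = 1/8
S = 1/24
C² = P²·S² = 1/35 ; C = +0.169031

+0.169031  (= +√(1/35))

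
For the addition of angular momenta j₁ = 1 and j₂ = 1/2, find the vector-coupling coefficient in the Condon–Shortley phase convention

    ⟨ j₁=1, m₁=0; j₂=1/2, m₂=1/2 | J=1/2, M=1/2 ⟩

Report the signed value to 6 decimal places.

−√(1/3) = -0.577350

√[2·1!1!0!/3! · 1!1!1!0!1!0!] = √(1/3)
  +(−1)^1/∏(1,0,0,0,1,0)! = -1  (running -1)
⟨..|..⟩ = √(1/3)·(-1) = -0.577350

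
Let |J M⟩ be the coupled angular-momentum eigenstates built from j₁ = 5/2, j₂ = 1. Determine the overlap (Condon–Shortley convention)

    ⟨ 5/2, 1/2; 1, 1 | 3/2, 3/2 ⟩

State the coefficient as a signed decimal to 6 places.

+√(1/15) = +0.258199

√[4·2!3!0!/6! · 3!2!2!0!3!0!] = √(48/5)
  +(−1)^2/∏(2,0,0,0,3,0)! = 1/12  (running 1/12)
⟨..|..⟩ = √(48/5)·(1/12) = +0.258199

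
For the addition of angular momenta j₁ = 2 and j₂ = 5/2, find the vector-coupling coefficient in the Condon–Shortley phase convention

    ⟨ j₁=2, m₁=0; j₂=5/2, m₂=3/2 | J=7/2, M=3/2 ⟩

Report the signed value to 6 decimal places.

-0.534522

j₁+j₂−J=1  J+j₁−j₂=3  J−j₁+j₂=4  j₁+j₂+J+1=9
(j₁±m₁, j₂±m₂, J±M) = (2,2,4,1,5,2)
P² = 512/7
sum k=0..1:
  [0] +1/48 = 1/48
  [1] −1/12 = -1/12
S = -1/16
C² = P²·S² = 2/7 ; C = -0.534522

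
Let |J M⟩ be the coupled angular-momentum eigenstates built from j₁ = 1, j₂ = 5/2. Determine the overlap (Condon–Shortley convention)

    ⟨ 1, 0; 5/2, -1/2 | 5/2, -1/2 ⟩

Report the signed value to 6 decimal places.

+√(1/35) ≈ +0.169031

j₁+j₂−J=1  J+j₁−j₂=1  J−j₁+j₂=4  j₁+j₂+J+1=7
(j₁±m₁, j₂±m₂, J±M) = (1,1,2,3,2,3)
P² = 144/35
sum k=0..1:
  [0] +1/4 = 1/4
  [1] −1/6 = -1/6
S = 1/12
C² = P²·S² = 1/35 ; C = +0.169031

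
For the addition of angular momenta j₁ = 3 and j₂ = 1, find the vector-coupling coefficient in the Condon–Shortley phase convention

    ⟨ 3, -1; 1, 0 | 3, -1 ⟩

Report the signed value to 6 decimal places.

−√(1/12) ≈ -0.288675

triangle: 1!·5!·1!/8! = 120/40320
(j±m)!: 2!·4!·1!·1!·2!·4! = 2304
prefactor² = (2J+1)·Δ·N² = 48
  k=0: +1/(0!·1!·4!·1!·1!·0!) = 1/24
  k=1: −1/(1!·0!·3!·0!·2!·1!) = -1/12
Σ = -1/24  ⇒  CG² = 48·(-1/24)² = 1/12
CG = −√(1/12) = -0.288675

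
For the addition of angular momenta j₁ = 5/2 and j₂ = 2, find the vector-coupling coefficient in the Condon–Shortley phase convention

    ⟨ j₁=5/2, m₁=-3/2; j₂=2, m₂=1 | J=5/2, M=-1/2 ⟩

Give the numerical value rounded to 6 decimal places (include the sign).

+0.414039  (= +√(6/35))

√[6·2!3!2!/8! · 1!4!3!1!2!3!] = √(216/35)
  +(−1)^1/∏(1,1,3,2,0,0)! = -1/12  (running -1/12)
  +(−1)^2/∏(2,0,2,1,1,1)! = 1/4  (running 1/6)
⟨..|..⟩ = √(216/35)·(1/6) = +0.414039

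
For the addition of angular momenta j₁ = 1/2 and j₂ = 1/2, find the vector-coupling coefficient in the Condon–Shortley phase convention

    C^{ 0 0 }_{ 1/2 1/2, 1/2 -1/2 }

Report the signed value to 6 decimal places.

j₁+j₂−J=1  J+j₁−j₂=0  J−j₁+j₂=0  j₁+j₂+J+1=2
(j₁±m₁, j₂±m₂, J±M) = (1,0,0,1,0,0)
P² = 1/2
sum k=0..0:
  [0] +1/1 = 1
S = 1
C² = P²·S² = 1/2 ; C = +0.707107

+√(1/2) = +0.707107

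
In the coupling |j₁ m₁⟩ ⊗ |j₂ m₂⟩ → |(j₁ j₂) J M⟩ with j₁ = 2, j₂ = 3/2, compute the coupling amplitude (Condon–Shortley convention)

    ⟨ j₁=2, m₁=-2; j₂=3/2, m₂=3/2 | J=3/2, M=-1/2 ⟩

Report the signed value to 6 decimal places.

+√(2/5) = +0.632456

triangle: 2!×2!×1!/6! = 4/720
(j±m)!: 0!×4!×3!×0!×1!×2! = 288
prefactor² = (2J+1)×Δ×N² = 32/5
  k=2: +1/(2!×0!×2!×1!×0!×0!) = 1/4
Σ = 1/4  ⇒  CG² = 32/5×1/4² = 2/5
CG = +√(2/5) = +0.632456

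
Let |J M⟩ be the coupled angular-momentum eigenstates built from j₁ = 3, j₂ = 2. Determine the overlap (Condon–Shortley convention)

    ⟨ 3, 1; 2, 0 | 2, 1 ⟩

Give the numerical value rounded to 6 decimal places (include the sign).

j₁+j₂−J=3  J+j₁−j₂=3  J−j₁+j₂=1  j₁+j₂+J+1=8
(j₁±m₁, j₂±m₂, J±M) = (4,2,2,2,3,1)
P² = 36/7
sum k=1..2:
  [1] −1/4 = -1/4
  [2] +1/12 = 1/12
S = -1/6
C² = P²·S² = 1/7 ; C = -0.377964

−√(1/7) = -0.377964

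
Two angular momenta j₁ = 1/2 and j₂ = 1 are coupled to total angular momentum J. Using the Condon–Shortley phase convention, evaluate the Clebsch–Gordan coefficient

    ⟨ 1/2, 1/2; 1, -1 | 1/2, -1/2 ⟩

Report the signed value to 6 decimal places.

+√(2/3) = +0.816497

√[2·1!0!1!/3! · 1!0!0!2!0!1!] = √(2/3)
  +(−1)^0/∏(0,1,0,0,0,1)! = 1  (running 1)
⟨..|..⟩ = √(2/3)·(1) = +0.816497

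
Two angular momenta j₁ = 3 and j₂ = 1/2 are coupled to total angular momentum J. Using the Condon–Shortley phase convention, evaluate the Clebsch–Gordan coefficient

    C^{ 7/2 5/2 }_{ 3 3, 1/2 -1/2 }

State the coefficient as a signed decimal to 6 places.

j₁+j₂−J=0  J+j₁−j₂=6  J−j₁+j₂=1  j₁+j₂+J+1=8
(j₁±m₁, j₂±m₂, J±M) = (6,0,0,1,6,1)
P² = 518400/7
sum k=0..0:
  [0] +1/720 = 1/720
S = 1/720
C² = P²·S² = 1/7 ; C = +0.377964

+0.377964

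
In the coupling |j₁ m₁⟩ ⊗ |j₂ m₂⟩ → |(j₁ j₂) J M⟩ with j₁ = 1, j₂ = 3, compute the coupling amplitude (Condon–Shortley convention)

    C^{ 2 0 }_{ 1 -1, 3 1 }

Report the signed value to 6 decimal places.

triangle: 2!×0!×4!/7! = 48/5040
(j±m)!: 0!×2!×4!×2!×2!×2! = 384
prefactor² = (2J+1)×Δ×N² = 128/7
  k=2: +1/(2!×0!×0!×2!×0!×2!) = 1/8
Σ = 1/8  ⇒  CG² = 128/7×1/8² = 2/7
CG = +√(2/7) = +0.534522

+0.534522  (= +√(2/7))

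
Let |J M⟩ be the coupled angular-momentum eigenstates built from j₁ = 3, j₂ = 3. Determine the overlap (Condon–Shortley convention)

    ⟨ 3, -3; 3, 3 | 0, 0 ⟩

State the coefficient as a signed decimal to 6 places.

triangle: 6!·0!·0!/7! = 720/5040
(j±m)!: 0!·6!·6!·0!·0!·0! = 518400
prefactor² = (2J+1)·Δ·N² = 518400/7
  k=6: +1/(6!·0!·0!·0!·0!·0!) = 1/720
Σ = 1/720  ⇒  CG² = 518400/7·1/720² = 1/7
CG = +√(1/7) = +0.377964

+√(1/7) ≈ +0.377964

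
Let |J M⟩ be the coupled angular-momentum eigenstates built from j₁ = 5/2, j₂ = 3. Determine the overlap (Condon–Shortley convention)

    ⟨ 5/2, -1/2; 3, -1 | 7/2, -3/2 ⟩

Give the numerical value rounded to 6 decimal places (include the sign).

j₁+j₂−J=2  J+j₁−j₂=3  J−j₁+j₂=4  j₁+j₂+J+1=10
(j₁±m₁, j₂±m₂, J±M) = (2,3,2,4,2,5)
P² = 3072/35
sum k=0..2:
  [0] +1/48 = 1/48
  [1] −1/12 = -1/12
  [2] +1/96 = 1/96
S = -5/96
C² = P²·S² = 5/21 ; C = -0.487950

−√(5/21) ≈ -0.487950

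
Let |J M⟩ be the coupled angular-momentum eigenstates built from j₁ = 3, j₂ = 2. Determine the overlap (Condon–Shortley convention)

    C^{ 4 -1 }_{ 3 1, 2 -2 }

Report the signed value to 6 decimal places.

+0.534522

j₁+j₂−J=1  J+j₁−j₂=5  J−j₁+j₂=3  j₁+j₂+J+1=10
(j₁±m₁, j₂±m₂, J±M) = (4,2,0,4,3,5)
P² = 10368/7
sum k=0..0:
  [0] +1/72 = 1/72
S = 1/72
C² = P²·S² = 2/7 ; C = +0.534522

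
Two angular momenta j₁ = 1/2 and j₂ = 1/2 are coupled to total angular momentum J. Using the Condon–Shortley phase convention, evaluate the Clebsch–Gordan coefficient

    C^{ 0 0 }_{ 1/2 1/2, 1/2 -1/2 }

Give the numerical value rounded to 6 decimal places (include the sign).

j₁+j₂−J=1  J+j₁−j₂=0  J−j₁+j₂=0  j₁+j₂+J+1=2
(j₁±m₁, j₂±m₂, J±M) = (1,0,0,1,0,0)
P² = 1/2
sum k=0..0:
  [0] +1/1 = 1
S = 1
C² = P²·S² = 1/2 ; C = +0.707107

+0.707107  (= +√(1/2))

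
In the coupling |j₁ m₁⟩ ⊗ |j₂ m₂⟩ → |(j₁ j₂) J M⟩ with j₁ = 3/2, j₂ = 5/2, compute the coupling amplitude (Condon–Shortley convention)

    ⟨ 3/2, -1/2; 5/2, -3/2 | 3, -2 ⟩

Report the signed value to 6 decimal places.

+0.288675

triangle: 1!*2!*4!/8! = 48/40320
(j±m)!: 1!*2!*1!*4!*1!*5! = 5760
prefactor² = (2J+1)*Δ*N² = 48
  k=0: +1/(0!*1!*2!*1!*0!*3!) = 1/12
  k=1: −1/(1!*0!*1!*0!*1!*4!) = -1/24
Σ = 1/24  ⇒  CG² = 48*1/24² = 1/12
CG = +√(1/12) = +0.288675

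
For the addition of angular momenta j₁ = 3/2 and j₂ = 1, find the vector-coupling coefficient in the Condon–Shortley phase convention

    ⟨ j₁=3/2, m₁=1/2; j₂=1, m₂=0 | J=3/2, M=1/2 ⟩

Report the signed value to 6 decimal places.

+√(1/15) = +0.258199

√[4·1!2!1!/5! · 2!1!1!1!2!1!] = √(4/15)
  +(−1)^0/∏(0,1,1,1,1,0)! = 1  (running 1)
  +(−1)^1/∏(1,0,0,0,2,1)! = -1/2  (running 1/2)
⟨..|..⟩ = √(4/15)·(1/2) = +0.258199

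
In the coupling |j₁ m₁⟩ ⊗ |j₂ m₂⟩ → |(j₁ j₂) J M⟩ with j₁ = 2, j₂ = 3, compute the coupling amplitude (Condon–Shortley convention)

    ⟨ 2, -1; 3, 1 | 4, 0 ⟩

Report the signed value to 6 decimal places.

triangle: 1!×3!×5!/10! = 720/3628800
(j±m)!: 1!×3!×4!×2!×4!×4! = 165888
prefactor² = (2J+1)×Δ×N² = 10368/35
  k=0: +1/(0!×1!×3!×4!×0!×1!) = 1/144
  k=1: −1/(1!×0!×2!×3!×1!×2!) = -1/24
Σ = -5/144  ⇒  CG² = 10368/35×(-5/144)² = 5/14
CG = −√(5/14) = -0.597614

-0.597614  (= −√(5/14))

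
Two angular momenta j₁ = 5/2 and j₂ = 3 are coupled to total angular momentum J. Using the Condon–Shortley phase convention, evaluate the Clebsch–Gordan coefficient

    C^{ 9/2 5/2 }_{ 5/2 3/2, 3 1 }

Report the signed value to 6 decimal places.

+√(10/99) = +0.317821

√[10·1!4!5!/11! · 4!1!4!2!7!2!] = √(92160/11)
  +(−1)^0/∏(0,1,1,4,3,1)! = 1/144  (running 1/144)
  +(−1)^1/∏(1,0,0,3,4,2)! = -1/288  (running 1/288)
⟨..|..⟩ = √(92160/11)·(1/288) = +0.317821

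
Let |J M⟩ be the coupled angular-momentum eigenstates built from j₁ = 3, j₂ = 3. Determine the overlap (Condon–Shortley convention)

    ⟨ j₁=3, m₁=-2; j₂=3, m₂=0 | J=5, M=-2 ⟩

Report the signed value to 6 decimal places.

√[11·1!5!5!/12! · 1!5!3!3!3!7!] = √(43200)
  +(−1)^0/∏(0,1,5,3,0,2)! = 1/1440  (running 1/1440)
  +(−1)^1/∏(1,0,4,2,1,3)! = -1/288  (running -1/360)
⟨..|..⟩ = √(43200)·(-1/360) = -0.577350

−√(1/3) = -0.577350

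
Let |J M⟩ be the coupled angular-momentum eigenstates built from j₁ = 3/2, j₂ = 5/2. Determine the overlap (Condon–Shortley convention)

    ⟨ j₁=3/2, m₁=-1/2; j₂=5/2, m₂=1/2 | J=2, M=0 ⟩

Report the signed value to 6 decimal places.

−√(1/14) = -0.267261

√[5·2!1!3!/7! · 1!2!3!2!2!2!] = √(8/7)
  +(−1)^1/∏(1,1,1,2,0,1)! = -1/2  (running -1/2)
  +(−1)^2/∏(2,0,0,1,1,2)! = 1/4  (running -1/4)
⟨..|..⟩ = √(8/7)·(-1/4) = -0.267261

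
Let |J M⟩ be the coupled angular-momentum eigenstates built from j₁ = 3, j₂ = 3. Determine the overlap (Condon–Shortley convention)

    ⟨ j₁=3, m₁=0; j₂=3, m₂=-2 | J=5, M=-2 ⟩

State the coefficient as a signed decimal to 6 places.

+√(1/3) = +0.577350

triangle: 1!×5!×5!/12! = 14400/479001600
(j±m)!: 3!×3!×1!×5!×3!×7! = 130636800
prefactor² = (2J+1)×Δ×N² = 43200
  k=0: +1/(0!×1!×3!×1!×2!×4!) = 1/288
  k=1: −1/(1!×0!×2!×0!×3!×5!) = -1/1440
Σ = 1/360  ⇒  CG² = 43200×1/360² = 1/3
CG = +√(1/3) = +0.577350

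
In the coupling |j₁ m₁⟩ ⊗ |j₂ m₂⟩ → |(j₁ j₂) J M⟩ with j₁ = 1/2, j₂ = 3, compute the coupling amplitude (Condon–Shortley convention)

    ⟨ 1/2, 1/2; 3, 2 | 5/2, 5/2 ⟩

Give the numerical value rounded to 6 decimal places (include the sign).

j₁+j₂−J=1  J+j₁−j₂=0  J−j₁+j₂=5  j₁+j₂+J+1=7
(j₁±m₁, j₂±m₂, J±M) = (1,0,5,1,5,0)
P² = 14400/7
sum k=0..0:
  [0] +1/120 = 1/120
S = 1/120
C² = P²·S² = 1/7 ; C = +0.377964

+0.377964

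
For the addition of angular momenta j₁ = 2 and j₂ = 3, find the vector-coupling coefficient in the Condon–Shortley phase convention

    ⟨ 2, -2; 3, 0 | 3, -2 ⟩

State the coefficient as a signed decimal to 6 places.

j₁+j₂−J=2  J+j₁−j₂=2  J−j₁+j₂=4  j₁+j₂+J+1=9
(j₁±m₁, j₂±m₂, J±M) = (0,4,3,3,1,5)
P² = 192
sum k=2..2:
  [2] +1/24 = 1/24
S = 1/24
C² = P²·S² = 1/3 ; C = +0.577350

+0.577350  (= +√(1/3))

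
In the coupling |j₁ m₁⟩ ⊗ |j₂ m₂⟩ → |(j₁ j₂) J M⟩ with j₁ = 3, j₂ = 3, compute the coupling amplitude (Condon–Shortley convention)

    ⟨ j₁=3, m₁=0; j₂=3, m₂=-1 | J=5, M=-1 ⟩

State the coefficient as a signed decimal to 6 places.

j₁+j₂−J=1  J+j₁−j₂=5  J−j₁+j₂=5  j₁+j₂+J+1=12
(j₁±m₁, j₂±m₂, J±M) = (3,3,2,4,4,6)
P² = 69120/7
sum k=0..1:
  [0] +1/144 = 1/144
  [1] −1/288 = -1/288
S = 1/288
C² = P²·S² = 5/42 ; C = +0.345033

+0.345033  (= +√(5/42))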